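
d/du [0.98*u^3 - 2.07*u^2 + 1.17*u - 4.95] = 2.94*u^2 - 4.14*u + 1.17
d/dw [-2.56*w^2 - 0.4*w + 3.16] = -5.12*w - 0.4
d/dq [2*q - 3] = 2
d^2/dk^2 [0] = 0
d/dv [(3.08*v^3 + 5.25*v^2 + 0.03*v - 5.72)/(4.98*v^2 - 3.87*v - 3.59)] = (15.3384*v^4 - 23.8392*v^3 - 53.6385*v^2 + 19.2762*v - 22.2441)/(24.8004*v^4 - 38.5452*v^3 - 20.7795*v^2 + 27.7866*v + 12.8881)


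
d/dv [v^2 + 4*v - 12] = 2*v + 4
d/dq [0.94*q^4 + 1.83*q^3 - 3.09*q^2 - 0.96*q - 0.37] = 3.76*q^3 + 5.49*q^2 - 6.18*q - 0.96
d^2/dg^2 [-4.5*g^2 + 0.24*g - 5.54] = -9.00000000000000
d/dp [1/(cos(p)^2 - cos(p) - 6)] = (2*cos(p) - 1)*sin(p)/(sin(p)^2 + cos(p) + 5)^2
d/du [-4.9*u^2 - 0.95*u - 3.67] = -9.8*u - 0.95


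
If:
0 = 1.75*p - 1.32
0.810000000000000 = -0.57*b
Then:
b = -1.42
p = 0.75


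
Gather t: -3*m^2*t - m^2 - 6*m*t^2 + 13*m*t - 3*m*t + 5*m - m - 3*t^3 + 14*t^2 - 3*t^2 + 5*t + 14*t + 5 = -m^2 + 4*m - 3*t^3 + t^2*(11 - 6*m) + t*(-3*m^2 + 10*m + 19) + 5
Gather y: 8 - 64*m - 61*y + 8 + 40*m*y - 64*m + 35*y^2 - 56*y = -128*m + 35*y^2 + y*(40*m - 117) + 16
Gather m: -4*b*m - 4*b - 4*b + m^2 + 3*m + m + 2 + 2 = -8*b + m^2 + m*(4 - 4*b) + 4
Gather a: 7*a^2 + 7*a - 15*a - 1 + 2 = 7*a^2 - 8*a + 1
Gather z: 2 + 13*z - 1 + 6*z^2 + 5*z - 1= 6*z^2 + 18*z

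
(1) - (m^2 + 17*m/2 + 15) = -m^2 - 17*m/2 - 14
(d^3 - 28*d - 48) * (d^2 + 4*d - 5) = d^5 + 4*d^4 - 33*d^3 - 160*d^2 - 52*d + 240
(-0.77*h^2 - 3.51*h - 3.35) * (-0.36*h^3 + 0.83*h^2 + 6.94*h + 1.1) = 0.2772*h^5 + 0.6245*h^4 - 7.0511*h^3 - 27.9869*h^2 - 27.11*h - 3.685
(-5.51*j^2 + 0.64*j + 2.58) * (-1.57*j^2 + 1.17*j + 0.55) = 8.6507*j^4 - 7.4515*j^3 - 6.3323*j^2 + 3.3706*j + 1.419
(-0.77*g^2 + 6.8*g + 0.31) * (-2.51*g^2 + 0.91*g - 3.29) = 1.9327*g^4 - 17.7687*g^3 + 7.9432*g^2 - 22.0899*g - 1.0199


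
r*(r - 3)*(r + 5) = r^3 + 2*r^2 - 15*r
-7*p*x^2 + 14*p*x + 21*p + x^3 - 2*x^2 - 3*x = (-7*p + x)*(x - 3)*(x + 1)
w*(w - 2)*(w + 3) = w^3 + w^2 - 6*w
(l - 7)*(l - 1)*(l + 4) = l^3 - 4*l^2 - 25*l + 28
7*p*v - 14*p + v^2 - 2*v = (7*p + v)*(v - 2)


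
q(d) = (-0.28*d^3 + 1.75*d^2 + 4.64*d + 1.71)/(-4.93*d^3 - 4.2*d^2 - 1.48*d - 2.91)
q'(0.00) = -1.30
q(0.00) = -0.59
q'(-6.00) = 0.00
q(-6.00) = 0.11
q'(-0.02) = -1.33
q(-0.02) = -0.56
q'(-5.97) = 0.00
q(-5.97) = 0.11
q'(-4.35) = 0.00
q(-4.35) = 0.11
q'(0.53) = 0.37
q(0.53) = -0.82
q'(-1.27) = -2.70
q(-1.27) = -0.34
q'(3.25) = 0.06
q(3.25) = -0.12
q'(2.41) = 0.12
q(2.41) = -0.19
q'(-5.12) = 0.01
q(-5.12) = 0.11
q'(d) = (-0.84*d^2 + 3.5*d + 4.64)/(-4.93*d^3 - 4.2*d^2 - 1.48*d - 2.91) + (14.79*d^2 + 8.4*d + 1.48)*(-0.28*d^3 + 1.75*d^2 + 4.64*d + 1.71)/(-4.93*d^3 - 4.2*d^2 - 1.48*d - 2.91)^2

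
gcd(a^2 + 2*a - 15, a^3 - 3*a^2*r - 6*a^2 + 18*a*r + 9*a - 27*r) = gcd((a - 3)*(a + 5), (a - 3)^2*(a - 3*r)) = a - 3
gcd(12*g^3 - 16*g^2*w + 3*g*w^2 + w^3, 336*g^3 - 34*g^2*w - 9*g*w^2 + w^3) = 6*g + w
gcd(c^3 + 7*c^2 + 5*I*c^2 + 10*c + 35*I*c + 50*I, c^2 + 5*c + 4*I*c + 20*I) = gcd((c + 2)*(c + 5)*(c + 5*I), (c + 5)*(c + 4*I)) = c + 5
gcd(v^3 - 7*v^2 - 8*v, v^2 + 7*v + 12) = 1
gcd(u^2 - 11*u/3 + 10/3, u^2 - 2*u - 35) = 1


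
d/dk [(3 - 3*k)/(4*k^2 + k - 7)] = 3*(-4*k^2 - k + (k - 1)*(8*k + 1) + 7)/(4*k^2 + k - 7)^2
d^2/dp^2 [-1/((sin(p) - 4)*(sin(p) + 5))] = (4*sin(p)^4 + 3*sin(p)^3 + 75*sin(p)^2 + 14*sin(p) - 42)/((sin(p) - 4)^3*(sin(p) + 5)^3)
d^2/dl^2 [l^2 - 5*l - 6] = 2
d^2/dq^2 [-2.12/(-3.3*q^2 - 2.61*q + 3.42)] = (-46.1736*q^2 - 36.51912*q + 2.12*(6.6*q + 2.61)*(13.2*q + 5.22) + 47.85264)/(3.3*q^2 + 2.61*q - 3.42)^3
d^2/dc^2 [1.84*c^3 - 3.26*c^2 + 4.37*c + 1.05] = 11.04*c - 6.52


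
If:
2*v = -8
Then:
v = -4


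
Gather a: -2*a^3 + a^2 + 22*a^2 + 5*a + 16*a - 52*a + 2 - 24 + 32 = -2*a^3 + 23*a^2 - 31*a + 10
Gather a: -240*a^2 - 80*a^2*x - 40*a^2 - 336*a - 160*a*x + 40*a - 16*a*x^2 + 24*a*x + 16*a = a^2*(-80*x - 280) + a*(-16*x^2 - 136*x - 280)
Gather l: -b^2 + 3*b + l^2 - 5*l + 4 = -b^2 + 3*b + l^2 - 5*l + 4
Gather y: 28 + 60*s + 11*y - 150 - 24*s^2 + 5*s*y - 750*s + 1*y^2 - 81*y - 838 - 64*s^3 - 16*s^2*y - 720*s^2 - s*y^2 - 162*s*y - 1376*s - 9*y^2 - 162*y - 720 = -64*s^3 - 744*s^2 - 2066*s + y^2*(-s - 8) + y*(-16*s^2 - 157*s - 232) - 1680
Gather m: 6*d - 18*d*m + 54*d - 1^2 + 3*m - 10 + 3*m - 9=60*d + m*(6 - 18*d) - 20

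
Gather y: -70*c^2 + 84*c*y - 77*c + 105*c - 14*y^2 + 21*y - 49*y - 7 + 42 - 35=-70*c^2 + 28*c - 14*y^2 + y*(84*c - 28)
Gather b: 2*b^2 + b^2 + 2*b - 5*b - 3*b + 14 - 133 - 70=3*b^2 - 6*b - 189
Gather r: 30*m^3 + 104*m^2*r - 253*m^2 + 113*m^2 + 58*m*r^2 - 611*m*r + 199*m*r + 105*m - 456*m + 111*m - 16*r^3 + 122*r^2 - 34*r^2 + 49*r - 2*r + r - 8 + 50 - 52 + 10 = 30*m^3 - 140*m^2 - 240*m - 16*r^3 + r^2*(58*m + 88) + r*(104*m^2 - 412*m + 48)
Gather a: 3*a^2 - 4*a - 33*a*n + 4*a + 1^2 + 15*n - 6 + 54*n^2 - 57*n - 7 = 3*a^2 - 33*a*n + 54*n^2 - 42*n - 12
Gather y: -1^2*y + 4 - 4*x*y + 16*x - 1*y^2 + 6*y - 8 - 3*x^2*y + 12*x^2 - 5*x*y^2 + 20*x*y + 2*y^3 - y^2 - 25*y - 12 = 12*x^2 + 16*x + 2*y^3 + y^2*(-5*x - 2) + y*(-3*x^2 + 16*x - 20) - 16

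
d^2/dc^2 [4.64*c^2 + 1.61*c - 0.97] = 9.28000000000000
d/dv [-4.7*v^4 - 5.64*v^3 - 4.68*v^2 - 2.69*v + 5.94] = -18.8*v^3 - 16.92*v^2 - 9.36*v - 2.69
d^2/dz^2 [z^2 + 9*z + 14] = 2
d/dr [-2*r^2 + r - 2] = 1 - 4*r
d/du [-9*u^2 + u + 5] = 1 - 18*u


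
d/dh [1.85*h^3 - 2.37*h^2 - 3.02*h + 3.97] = 5.55*h^2 - 4.74*h - 3.02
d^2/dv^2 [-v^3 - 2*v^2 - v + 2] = -6*v - 4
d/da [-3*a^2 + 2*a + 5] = 2 - 6*a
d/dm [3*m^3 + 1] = 9*m^2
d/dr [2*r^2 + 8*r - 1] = 4*r + 8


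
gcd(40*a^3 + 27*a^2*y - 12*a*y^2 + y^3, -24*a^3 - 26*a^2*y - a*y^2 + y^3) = a + y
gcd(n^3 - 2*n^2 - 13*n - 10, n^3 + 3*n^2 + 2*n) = n^2 + 3*n + 2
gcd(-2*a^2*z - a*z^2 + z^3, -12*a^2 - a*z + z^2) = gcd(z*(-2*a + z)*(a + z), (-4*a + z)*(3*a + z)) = 1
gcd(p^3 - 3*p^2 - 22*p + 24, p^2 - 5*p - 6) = p - 6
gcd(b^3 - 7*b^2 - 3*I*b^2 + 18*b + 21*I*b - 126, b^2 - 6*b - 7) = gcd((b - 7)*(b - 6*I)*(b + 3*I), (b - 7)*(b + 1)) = b - 7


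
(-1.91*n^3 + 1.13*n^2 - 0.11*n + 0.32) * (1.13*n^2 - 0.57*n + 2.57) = -2.1583*n^5 + 2.3656*n^4 - 5.6771*n^3 + 3.3284*n^2 - 0.4651*n + 0.8224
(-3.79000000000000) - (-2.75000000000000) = -1.04000000000000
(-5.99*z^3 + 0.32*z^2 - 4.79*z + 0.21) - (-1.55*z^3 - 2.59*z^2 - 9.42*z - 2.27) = -4.44*z^3 + 2.91*z^2 + 4.63*z + 2.48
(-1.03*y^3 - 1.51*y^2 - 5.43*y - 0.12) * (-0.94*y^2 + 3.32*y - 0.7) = 0.9682*y^5 - 2.0002*y^4 + 0.812*y^3 - 16.8578*y^2 + 3.4026*y + 0.084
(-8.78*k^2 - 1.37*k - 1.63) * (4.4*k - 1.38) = -38.632*k^3 + 6.0884*k^2 - 5.2814*k + 2.2494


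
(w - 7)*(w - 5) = w^2 - 12*w + 35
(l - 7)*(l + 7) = l^2 - 49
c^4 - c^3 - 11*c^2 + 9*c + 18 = (c - 3)*(c - 2)*(c + 1)*(c + 3)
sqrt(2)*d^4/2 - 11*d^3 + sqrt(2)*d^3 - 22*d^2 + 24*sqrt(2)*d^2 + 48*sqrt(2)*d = d*(d - 8*sqrt(2))*(d - 3*sqrt(2))*(sqrt(2)*d/2 + sqrt(2))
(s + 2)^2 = s^2 + 4*s + 4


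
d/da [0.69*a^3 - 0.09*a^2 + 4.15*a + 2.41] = 2.07*a^2 - 0.18*a + 4.15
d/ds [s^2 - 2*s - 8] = 2*s - 2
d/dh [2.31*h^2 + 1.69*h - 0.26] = 4.62*h + 1.69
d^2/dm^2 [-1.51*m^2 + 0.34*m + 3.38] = -3.02000000000000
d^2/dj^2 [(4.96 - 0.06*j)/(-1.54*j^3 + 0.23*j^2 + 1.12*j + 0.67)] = (0.853776*j^5 - 141.285144*j^4 + 28.322636*j^3 + 50.49864*j^2 - 38.42802*j - 11.005024)/(3.652264*j^9 - 1.636404*j^8 - 7.724178*j^7 - 2.398859*j^6 + 7.041468*j^5 + 5.961831*j^4 - 0.366562*j^3 - 2.831085*j^2 - 1.508304*j - 0.300763)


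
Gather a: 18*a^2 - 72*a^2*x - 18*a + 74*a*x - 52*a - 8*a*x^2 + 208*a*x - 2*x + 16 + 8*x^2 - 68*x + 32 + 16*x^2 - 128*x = a^2*(18 - 72*x) + a*(-8*x^2 + 282*x - 70) + 24*x^2 - 198*x + 48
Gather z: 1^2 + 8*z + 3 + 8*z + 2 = 16*z + 6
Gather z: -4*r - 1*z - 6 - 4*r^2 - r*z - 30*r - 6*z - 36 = -4*r^2 - 34*r + z*(-r - 7) - 42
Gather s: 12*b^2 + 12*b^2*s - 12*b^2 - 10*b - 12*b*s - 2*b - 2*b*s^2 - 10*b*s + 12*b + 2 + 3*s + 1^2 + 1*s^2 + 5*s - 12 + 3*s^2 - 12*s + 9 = s^2*(4 - 2*b) + s*(12*b^2 - 22*b - 4)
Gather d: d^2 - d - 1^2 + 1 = d^2 - d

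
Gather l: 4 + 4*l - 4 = 4*l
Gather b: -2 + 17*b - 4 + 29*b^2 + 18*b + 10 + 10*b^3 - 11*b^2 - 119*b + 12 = 10*b^3 + 18*b^2 - 84*b + 16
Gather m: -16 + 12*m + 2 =12*m - 14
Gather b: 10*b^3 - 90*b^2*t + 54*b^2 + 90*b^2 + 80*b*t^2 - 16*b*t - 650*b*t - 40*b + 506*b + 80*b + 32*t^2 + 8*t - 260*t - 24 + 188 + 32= 10*b^3 + b^2*(144 - 90*t) + b*(80*t^2 - 666*t + 546) + 32*t^2 - 252*t + 196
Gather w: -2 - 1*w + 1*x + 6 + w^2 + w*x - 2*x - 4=w^2 + w*(x - 1) - x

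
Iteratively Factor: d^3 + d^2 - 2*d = (d - 1)*(d^2 + 2*d) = d*(d - 1)*(d + 2)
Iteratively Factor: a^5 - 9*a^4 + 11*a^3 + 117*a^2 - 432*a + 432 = (a - 3)*(a^4 - 6*a^3 - 7*a^2 + 96*a - 144) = (a - 3)*(a + 4)*(a^3 - 10*a^2 + 33*a - 36) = (a - 3)^2*(a + 4)*(a^2 - 7*a + 12) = (a - 4)*(a - 3)^2*(a + 4)*(a - 3)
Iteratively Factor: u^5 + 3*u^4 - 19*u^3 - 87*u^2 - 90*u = (u + 3)*(u^4 - 19*u^2 - 30*u) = (u + 3)^2*(u^3 - 3*u^2 - 10*u) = u*(u + 3)^2*(u^2 - 3*u - 10) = u*(u + 2)*(u + 3)^2*(u - 5)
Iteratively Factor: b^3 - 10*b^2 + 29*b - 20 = (b - 4)*(b^2 - 6*b + 5) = (b - 5)*(b - 4)*(b - 1)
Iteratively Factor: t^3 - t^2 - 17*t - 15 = (t + 3)*(t^2 - 4*t - 5) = (t + 1)*(t + 3)*(t - 5)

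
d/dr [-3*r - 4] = -3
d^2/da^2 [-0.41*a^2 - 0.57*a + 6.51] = -0.820000000000000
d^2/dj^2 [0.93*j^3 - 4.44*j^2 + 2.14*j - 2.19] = 5.58*j - 8.88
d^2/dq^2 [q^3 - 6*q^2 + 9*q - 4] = 6*q - 12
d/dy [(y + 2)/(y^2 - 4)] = -1/(y^2 - 4*y + 4)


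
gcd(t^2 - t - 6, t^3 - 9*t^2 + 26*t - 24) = t - 3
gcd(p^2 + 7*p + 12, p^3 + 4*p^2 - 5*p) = 1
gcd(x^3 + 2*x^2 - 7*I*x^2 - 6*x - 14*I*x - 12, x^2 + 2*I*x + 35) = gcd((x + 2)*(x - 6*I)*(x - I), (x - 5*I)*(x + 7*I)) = 1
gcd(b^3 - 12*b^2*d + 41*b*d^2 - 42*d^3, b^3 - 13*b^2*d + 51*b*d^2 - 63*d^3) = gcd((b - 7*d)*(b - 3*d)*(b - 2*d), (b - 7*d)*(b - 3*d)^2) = b^2 - 10*b*d + 21*d^2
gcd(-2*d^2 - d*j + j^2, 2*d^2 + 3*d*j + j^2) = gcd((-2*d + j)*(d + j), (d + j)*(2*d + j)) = d + j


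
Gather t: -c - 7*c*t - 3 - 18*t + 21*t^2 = -c + 21*t^2 + t*(-7*c - 18) - 3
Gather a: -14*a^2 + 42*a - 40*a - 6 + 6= -14*a^2 + 2*a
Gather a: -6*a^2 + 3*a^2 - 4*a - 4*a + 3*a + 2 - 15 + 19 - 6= -3*a^2 - 5*a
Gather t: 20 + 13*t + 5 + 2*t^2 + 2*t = 2*t^2 + 15*t + 25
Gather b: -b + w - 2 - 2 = -b + w - 4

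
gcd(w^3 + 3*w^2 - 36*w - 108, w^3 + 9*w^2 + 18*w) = w^2 + 9*w + 18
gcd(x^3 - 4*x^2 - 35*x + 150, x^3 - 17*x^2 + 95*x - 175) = x^2 - 10*x + 25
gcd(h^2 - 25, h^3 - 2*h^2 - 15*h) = h - 5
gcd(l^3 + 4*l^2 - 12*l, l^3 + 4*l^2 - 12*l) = l^3 + 4*l^2 - 12*l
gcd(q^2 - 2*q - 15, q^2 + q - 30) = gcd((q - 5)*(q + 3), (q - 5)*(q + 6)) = q - 5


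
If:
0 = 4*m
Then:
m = 0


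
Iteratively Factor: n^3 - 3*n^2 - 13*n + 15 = (n + 3)*(n^2 - 6*n + 5) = (n - 5)*(n + 3)*(n - 1)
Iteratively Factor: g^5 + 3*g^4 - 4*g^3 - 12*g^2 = (g + 2)*(g^4 + g^3 - 6*g^2) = (g - 2)*(g + 2)*(g^3 + 3*g^2) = g*(g - 2)*(g + 2)*(g^2 + 3*g) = g*(g - 2)*(g + 2)*(g + 3)*(g)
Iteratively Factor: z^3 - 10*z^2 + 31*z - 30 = (z - 3)*(z^2 - 7*z + 10) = (z - 5)*(z - 3)*(z - 2)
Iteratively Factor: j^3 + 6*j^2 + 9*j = (j)*(j^2 + 6*j + 9) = j*(j + 3)*(j + 3)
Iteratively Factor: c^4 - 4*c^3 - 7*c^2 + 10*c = (c - 5)*(c^3 + c^2 - 2*c) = c*(c - 5)*(c^2 + c - 2) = c*(c - 5)*(c - 1)*(c + 2)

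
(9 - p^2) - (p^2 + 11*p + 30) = -2*p^2 - 11*p - 21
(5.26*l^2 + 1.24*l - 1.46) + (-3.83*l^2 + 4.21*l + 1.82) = 1.43*l^2 + 5.45*l + 0.36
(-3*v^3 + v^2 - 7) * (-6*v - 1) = 18*v^4 - 3*v^3 - v^2 + 42*v + 7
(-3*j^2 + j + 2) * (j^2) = -3*j^4 + j^3 + 2*j^2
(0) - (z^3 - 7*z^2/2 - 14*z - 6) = -z^3 + 7*z^2/2 + 14*z + 6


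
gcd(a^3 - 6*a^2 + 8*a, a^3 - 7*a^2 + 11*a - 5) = 1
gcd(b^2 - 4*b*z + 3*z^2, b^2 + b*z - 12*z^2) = -b + 3*z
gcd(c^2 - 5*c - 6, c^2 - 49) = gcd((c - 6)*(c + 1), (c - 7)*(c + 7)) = 1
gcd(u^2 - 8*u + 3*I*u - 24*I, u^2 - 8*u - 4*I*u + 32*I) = u - 8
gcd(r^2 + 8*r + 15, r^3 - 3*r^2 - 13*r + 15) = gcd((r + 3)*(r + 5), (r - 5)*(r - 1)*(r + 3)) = r + 3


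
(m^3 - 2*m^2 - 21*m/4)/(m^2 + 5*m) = (m^2 - 2*m - 21/4)/(m + 5)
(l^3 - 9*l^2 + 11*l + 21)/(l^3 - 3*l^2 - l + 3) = (l - 7)/(l - 1)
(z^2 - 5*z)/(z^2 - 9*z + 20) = z/(z - 4)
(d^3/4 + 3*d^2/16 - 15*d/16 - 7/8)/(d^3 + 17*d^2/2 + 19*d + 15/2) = (4*d^3 + 3*d^2 - 15*d - 14)/(8*(2*d^3 + 17*d^2 + 38*d + 15))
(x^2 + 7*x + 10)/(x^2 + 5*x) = (x + 2)/x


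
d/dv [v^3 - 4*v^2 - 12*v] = 3*v^2 - 8*v - 12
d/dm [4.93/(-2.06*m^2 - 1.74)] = 20.3116*m/(2.06*m^2 + 1.74)^2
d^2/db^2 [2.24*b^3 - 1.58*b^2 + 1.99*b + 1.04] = 13.44*b - 3.16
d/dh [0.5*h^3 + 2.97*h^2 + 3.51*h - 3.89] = 1.5*h^2 + 5.94*h + 3.51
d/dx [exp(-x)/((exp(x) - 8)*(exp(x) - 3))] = (-3*exp(2*x) + 22*exp(x) - 24)*exp(-x)/(exp(4*x) - 22*exp(3*x) + 169*exp(2*x) - 528*exp(x) + 576)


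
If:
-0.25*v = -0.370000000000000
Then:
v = 1.48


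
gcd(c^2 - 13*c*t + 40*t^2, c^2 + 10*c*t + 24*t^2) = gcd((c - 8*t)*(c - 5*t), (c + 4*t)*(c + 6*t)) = 1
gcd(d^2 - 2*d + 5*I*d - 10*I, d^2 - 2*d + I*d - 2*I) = d - 2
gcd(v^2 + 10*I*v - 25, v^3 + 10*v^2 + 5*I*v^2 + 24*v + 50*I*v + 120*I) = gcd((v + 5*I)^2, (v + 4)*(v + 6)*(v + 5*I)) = v + 5*I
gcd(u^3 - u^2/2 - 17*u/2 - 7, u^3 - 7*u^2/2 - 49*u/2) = 1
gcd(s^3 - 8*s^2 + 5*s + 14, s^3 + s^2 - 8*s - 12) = 1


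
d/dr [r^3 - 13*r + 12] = 3*r^2 - 13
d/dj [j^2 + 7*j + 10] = 2*j + 7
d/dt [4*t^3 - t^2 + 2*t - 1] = 12*t^2 - 2*t + 2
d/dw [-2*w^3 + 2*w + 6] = 2 - 6*w^2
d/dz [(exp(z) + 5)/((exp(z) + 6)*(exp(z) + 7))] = (-exp(2*z) - 10*exp(z) - 23)*exp(z)/(exp(4*z) + 26*exp(3*z) + 253*exp(2*z) + 1092*exp(z) + 1764)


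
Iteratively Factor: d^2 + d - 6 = (d + 3)*(d - 2)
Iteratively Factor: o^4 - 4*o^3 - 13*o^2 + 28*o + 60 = (o + 2)*(o^3 - 6*o^2 - o + 30) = (o - 5)*(o + 2)*(o^2 - o - 6) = (o - 5)*(o - 3)*(o + 2)*(o + 2)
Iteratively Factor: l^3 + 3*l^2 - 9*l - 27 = (l + 3)*(l^2 - 9) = (l - 3)*(l + 3)*(l + 3)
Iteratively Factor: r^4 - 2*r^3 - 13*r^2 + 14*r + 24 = (r + 3)*(r^3 - 5*r^2 + 2*r + 8) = (r - 4)*(r + 3)*(r^2 - r - 2) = (r - 4)*(r - 2)*(r + 3)*(r + 1)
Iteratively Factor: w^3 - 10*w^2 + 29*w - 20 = (w - 5)*(w^2 - 5*w + 4) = (w - 5)*(w - 1)*(w - 4)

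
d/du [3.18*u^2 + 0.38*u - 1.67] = 6.36*u + 0.38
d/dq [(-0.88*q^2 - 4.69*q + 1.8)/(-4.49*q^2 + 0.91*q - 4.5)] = (-21.8589*q^2 + 24.084*q + 19.467)/(20.1601*q^4 - 8.1718*q^3 + 41.2381*q^2 - 8.19*q + 20.25)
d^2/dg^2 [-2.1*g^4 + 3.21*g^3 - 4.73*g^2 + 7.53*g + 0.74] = -25.2*g^2 + 19.26*g - 9.46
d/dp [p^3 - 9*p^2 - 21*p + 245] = 3*p^2 - 18*p - 21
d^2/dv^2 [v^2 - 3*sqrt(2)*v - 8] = 2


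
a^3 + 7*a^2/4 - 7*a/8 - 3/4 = (a - 3/4)*(a + 1/2)*(a + 2)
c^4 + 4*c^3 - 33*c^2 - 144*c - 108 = (c - 6)*(c + 1)*(c + 3)*(c + 6)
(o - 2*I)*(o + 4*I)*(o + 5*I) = o^3 + 7*I*o^2 - 2*o + 40*I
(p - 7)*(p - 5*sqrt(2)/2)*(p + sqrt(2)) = p^3 - 7*p^2 - 3*sqrt(2)*p^2/2 - 5*p + 21*sqrt(2)*p/2 + 35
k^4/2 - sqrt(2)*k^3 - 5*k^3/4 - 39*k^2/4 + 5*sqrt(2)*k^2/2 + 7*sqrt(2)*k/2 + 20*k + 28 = (k/2 + sqrt(2))*(k - 7/2)*(k + 1)*(k - 4*sqrt(2))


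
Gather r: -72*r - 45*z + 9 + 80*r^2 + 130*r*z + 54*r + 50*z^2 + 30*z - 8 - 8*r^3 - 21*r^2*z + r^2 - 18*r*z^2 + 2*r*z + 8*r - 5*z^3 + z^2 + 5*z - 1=-8*r^3 + r^2*(81 - 21*z) + r*(-18*z^2 + 132*z - 10) - 5*z^3 + 51*z^2 - 10*z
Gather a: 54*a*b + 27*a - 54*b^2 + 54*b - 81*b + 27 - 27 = a*(54*b + 27) - 54*b^2 - 27*b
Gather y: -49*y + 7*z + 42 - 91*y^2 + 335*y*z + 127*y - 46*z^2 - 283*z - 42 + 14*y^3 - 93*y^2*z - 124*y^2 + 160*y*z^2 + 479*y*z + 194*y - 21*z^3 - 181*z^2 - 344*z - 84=14*y^3 + y^2*(-93*z - 215) + y*(160*z^2 + 814*z + 272) - 21*z^3 - 227*z^2 - 620*z - 84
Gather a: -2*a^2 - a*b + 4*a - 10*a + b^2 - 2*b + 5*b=-2*a^2 + a*(-b - 6) + b^2 + 3*b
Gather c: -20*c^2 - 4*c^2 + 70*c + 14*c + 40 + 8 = -24*c^2 + 84*c + 48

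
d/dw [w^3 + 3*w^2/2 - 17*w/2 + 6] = 3*w^2 + 3*w - 17/2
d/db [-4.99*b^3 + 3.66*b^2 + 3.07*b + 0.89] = -14.97*b^2 + 7.32*b + 3.07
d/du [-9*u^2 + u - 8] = 1 - 18*u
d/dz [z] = 1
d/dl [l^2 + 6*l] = 2*l + 6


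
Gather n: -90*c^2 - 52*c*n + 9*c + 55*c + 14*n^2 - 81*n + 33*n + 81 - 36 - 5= -90*c^2 + 64*c + 14*n^2 + n*(-52*c - 48) + 40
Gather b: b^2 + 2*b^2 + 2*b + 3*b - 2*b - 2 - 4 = 3*b^2 + 3*b - 6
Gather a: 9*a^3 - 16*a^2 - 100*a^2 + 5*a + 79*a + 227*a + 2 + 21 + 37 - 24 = 9*a^3 - 116*a^2 + 311*a + 36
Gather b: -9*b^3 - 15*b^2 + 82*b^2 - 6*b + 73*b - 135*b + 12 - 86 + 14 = -9*b^3 + 67*b^2 - 68*b - 60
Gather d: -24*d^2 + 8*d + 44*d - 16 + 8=-24*d^2 + 52*d - 8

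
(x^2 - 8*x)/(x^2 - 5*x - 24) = x/(x + 3)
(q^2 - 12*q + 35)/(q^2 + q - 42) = (q^2 - 12*q + 35)/(q^2 + q - 42)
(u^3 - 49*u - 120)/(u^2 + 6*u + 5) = (u^2 - 5*u - 24)/(u + 1)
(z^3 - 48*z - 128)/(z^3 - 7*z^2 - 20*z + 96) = (z + 4)/(z - 3)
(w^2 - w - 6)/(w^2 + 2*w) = (w - 3)/w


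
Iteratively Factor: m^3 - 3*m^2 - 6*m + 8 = (m - 1)*(m^2 - 2*m - 8) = (m - 4)*(m - 1)*(m + 2)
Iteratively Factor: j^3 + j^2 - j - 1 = (j - 1)*(j^2 + 2*j + 1) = (j - 1)*(j + 1)*(j + 1)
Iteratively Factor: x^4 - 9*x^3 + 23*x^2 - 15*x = (x - 1)*(x^3 - 8*x^2 + 15*x) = x*(x - 1)*(x^2 - 8*x + 15) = x*(x - 5)*(x - 1)*(x - 3)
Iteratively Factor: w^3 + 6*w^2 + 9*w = (w + 3)*(w^2 + 3*w) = w*(w + 3)*(w + 3)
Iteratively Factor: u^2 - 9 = (u - 3)*(u + 3)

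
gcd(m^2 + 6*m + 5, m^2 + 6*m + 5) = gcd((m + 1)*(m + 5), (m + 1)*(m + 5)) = m^2 + 6*m + 5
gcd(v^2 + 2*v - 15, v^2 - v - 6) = v - 3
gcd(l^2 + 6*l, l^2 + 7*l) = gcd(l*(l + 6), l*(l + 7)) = l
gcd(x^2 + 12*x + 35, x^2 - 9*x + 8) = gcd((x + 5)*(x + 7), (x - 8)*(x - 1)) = 1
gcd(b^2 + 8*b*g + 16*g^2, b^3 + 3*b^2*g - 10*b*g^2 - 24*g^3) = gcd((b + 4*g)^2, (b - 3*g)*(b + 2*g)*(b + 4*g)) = b + 4*g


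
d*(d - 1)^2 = d^3 - 2*d^2 + d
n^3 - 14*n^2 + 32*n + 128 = (n - 8)^2*(n + 2)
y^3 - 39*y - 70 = (y - 7)*(y + 2)*(y + 5)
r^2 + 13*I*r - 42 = (r + 6*I)*(r + 7*I)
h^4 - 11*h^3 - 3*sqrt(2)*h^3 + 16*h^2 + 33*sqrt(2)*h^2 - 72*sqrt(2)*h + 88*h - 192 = (h - 8)*(h - 3)*(h - 4*sqrt(2))*(h + sqrt(2))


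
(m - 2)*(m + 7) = m^2 + 5*m - 14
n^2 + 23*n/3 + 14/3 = (n + 2/3)*(n + 7)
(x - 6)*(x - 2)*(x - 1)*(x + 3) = x^4 - 6*x^3 - 7*x^2 + 48*x - 36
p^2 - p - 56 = (p - 8)*(p + 7)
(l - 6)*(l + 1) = l^2 - 5*l - 6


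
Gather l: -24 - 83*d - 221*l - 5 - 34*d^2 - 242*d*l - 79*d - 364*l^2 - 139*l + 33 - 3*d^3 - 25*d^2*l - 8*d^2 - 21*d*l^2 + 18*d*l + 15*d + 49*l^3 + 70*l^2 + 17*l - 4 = -3*d^3 - 42*d^2 - 147*d + 49*l^3 + l^2*(-21*d - 294) + l*(-25*d^2 - 224*d - 343)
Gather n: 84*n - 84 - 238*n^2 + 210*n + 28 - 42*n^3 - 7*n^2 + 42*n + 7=-42*n^3 - 245*n^2 + 336*n - 49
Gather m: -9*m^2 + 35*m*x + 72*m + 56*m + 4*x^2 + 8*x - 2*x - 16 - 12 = -9*m^2 + m*(35*x + 128) + 4*x^2 + 6*x - 28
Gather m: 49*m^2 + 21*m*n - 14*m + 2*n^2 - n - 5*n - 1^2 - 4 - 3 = 49*m^2 + m*(21*n - 14) + 2*n^2 - 6*n - 8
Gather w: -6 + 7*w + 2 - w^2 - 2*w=-w^2 + 5*w - 4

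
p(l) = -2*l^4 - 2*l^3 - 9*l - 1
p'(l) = -8*l^3 - 6*l^2 - 9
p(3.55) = -440.07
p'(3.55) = -442.53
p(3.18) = -298.46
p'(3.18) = -326.93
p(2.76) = -183.94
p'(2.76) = -222.90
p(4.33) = -905.38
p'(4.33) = -770.96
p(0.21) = -2.91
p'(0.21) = -9.34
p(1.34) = -24.32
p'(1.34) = -39.02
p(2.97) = -235.74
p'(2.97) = -271.51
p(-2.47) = -23.07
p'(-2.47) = 74.95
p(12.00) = -45037.00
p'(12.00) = -14697.00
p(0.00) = -1.00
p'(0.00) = -9.00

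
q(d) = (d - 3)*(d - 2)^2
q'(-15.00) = 901.00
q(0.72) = -3.74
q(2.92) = -0.07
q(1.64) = -0.18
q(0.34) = -7.33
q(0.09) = -10.62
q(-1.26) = -45.27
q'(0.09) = 14.76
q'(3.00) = 1.00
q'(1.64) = 1.11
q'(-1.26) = 38.40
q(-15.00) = -5202.00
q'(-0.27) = 20.00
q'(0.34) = 11.59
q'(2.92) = 0.70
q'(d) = (d - 3)*(2*d - 4) + (d - 2)^2 = (d - 2)*(3*d - 8)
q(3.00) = 0.00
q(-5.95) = -565.66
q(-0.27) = -16.85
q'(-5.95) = 205.51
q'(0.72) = 7.48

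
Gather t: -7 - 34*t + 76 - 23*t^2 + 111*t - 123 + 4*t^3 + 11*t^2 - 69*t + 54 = 4*t^3 - 12*t^2 + 8*t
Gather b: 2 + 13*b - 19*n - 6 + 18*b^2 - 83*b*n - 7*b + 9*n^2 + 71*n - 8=18*b^2 + b*(6 - 83*n) + 9*n^2 + 52*n - 12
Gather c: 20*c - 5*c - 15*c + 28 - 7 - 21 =0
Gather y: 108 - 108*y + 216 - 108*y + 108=432 - 216*y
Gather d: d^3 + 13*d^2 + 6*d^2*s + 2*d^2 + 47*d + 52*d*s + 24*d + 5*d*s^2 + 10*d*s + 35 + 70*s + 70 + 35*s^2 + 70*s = d^3 + d^2*(6*s + 15) + d*(5*s^2 + 62*s + 71) + 35*s^2 + 140*s + 105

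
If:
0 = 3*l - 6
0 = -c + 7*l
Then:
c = 14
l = 2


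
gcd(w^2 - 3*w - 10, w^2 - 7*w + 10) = w - 5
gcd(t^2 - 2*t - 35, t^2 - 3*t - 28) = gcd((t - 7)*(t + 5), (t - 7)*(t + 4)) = t - 7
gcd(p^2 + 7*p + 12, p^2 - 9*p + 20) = 1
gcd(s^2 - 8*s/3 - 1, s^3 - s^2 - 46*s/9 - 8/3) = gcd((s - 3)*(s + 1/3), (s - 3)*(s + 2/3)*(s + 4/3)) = s - 3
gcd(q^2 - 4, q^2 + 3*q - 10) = q - 2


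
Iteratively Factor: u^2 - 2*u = (u - 2)*(u)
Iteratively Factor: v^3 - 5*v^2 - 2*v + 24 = (v - 3)*(v^2 - 2*v - 8) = (v - 3)*(v + 2)*(v - 4)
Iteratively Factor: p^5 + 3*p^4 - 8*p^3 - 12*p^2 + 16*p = (p - 1)*(p^4 + 4*p^3 - 4*p^2 - 16*p) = (p - 1)*(p + 4)*(p^3 - 4*p) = p*(p - 1)*(p + 4)*(p^2 - 4) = p*(p - 2)*(p - 1)*(p + 4)*(p + 2)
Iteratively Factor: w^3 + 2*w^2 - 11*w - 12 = (w + 4)*(w^2 - 2*w - 3) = (w + 1)*(w + 4)*(w - 3)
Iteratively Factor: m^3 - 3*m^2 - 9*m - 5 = (m - 5)*(m^2 + 2*m + 1) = (m - 5)*(m + 1)*(m + 1)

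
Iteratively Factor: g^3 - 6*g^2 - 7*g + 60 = (g + 3)*(g^2 - 9*g + 20) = (g - 4)*(g + 3)*(g - 5)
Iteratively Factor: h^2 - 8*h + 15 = (h - 3)*(h - 5)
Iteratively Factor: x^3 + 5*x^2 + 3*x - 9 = (x - 1)*(x^2 + 6*x + 9) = (x - 1)*(x + 3)*(x + 3)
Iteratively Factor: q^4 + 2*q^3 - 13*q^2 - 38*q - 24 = (q + 2)*(q^3 - 13*q - 12) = (q + 2)*(q + 3)*(q^2 - 3*q - 4) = (q + 1)*(q + 2)*(q + 3)*(q - 4)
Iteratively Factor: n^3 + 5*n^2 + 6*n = (n + 2)*(n^2 + 3*n) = n*(n + 2)*(n + 3)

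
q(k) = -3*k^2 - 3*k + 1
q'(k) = -6*k - 3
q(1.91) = -15.67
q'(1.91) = -14.46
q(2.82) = -31.32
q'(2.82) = -19.92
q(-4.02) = -35.42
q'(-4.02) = 21.12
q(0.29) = -0.12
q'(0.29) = -4.74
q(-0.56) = 1.74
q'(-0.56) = 0.36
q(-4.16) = -38.44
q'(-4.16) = 21.96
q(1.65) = -12.12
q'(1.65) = -12.90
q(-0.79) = 1.50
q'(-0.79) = 1.74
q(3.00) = -35.00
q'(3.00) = -21.00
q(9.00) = -269.00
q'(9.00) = -57.00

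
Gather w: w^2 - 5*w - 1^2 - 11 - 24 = w^2 - 5*w - 36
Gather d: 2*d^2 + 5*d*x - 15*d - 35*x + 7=2*d^2 + d*(5*x - 15) - 35*x + 7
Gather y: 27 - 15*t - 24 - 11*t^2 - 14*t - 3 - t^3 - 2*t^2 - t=-t^3 - 13*t^2 - 30*t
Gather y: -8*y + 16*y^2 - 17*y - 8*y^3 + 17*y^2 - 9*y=-8*y^3 + 33*y^2 - 34*y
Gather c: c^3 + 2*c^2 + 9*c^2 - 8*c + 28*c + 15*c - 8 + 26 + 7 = c^3 + 11*c^2 + 35*c + 25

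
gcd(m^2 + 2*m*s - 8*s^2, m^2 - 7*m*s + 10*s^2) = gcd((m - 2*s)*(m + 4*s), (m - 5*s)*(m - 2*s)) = -m + 2*s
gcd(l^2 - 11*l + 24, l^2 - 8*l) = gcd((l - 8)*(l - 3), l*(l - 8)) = l - 8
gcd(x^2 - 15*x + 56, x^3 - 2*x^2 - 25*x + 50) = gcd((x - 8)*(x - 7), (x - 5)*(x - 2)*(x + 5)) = 1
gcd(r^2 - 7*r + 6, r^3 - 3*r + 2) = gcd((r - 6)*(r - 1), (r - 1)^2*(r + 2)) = r - 1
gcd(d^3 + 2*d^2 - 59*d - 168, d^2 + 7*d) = d + 7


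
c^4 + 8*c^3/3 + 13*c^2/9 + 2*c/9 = c*(c + 1/3)^2*(c + 2)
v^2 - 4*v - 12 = (v - 6)*(v + 2)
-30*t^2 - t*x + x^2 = (-6*t + x)*(5*t + x)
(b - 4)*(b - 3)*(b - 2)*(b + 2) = b^4 - 7*b^3 + 8*b^2 + 28*b - 48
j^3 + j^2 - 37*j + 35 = (j - 5)*(j - 1)*(j + 7)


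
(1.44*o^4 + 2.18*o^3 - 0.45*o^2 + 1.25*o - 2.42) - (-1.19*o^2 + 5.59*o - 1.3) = 1.44*o^4 + 2.18*o^3 + 0.74*o^2 - 4.34*o - 1.12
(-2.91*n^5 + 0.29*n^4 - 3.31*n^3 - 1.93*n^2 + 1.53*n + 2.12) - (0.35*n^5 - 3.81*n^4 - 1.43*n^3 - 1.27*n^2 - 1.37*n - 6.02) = -3.26*n^5 + 4.1*n^4 - 1.88*n^3 - 0.66*n^2 + 2.9*n + 8.14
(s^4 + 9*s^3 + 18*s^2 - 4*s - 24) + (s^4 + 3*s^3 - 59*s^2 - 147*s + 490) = 2*s^4 + 12*s^3 - 41*s^2 - 151*s + 466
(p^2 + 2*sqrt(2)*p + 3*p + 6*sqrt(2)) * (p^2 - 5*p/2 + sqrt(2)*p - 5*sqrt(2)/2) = p^4 + p^3/2 + 3*sqrt(2)*p^3 - 7*p^2/2 + 3*sqrt(2)*p^2/2 - 45*sqrt(2)*p/2 + 2*p - 30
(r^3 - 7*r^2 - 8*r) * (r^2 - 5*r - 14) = r^5 - 12*r^4 + 13*r^3 + 138*r^2 + 112*r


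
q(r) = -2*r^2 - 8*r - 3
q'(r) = -4*r - 8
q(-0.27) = -0.99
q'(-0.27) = -6.92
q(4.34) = -75.39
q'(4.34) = -25.36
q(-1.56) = 4.61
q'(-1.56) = -1.76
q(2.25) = -31.12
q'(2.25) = -17.00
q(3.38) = -52.89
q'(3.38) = -21.52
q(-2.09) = 4.98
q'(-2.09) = 0.36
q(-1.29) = 3.99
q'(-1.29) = -2.84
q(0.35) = -6.04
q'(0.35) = -9.40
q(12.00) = -387.00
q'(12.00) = -56.00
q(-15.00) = -333.00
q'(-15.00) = 52.00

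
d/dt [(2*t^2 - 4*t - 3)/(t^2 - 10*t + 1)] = 2*(-8*t^2 + 5*t - 17)/(t^4 - 20*t^3 + 102*t^2 - 20*t + 1)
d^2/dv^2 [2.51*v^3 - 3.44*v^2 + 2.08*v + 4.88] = 15.06*v - 6.88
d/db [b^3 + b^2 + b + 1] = 3*b^2 + 2*b + 1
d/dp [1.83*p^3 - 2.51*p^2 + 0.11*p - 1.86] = 5.49*p^2 - 5.02*p + 0.11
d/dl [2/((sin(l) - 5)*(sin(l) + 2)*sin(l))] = 2*(-3*cos(l) + 6/tan(l) + 10*cos(l)/sin(l)^2)/((sin(l) - 5)^2*(sin(l) + 2)^2)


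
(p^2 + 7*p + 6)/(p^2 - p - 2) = (p + 6)/(p - 2)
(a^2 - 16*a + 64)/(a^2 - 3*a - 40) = (a - 8)/(a + 5)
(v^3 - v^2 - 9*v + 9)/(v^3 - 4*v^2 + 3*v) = (v + 3)/v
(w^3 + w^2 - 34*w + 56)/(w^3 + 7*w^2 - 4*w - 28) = (w - 4)/(w + 2)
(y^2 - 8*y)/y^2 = (y - 8)/y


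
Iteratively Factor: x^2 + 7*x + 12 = (x + 3)*(x + 4)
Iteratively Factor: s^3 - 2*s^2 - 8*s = (s - 4)*(s^2 + 2*s) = (s - 4)*(s + 2)*(s)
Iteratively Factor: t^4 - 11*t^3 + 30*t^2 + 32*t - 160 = (t - 4)*(t^3 - 7*t^2 + 2*t + 40) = (t - 5)*(t - 4)*(t^2 - 2*t - 8) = (t - 5)*(t - 4)^2*(t + 2)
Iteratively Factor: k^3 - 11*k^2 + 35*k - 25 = (k - 1)*(k^2 - 10*k + 25) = (k - 5)*(k - 1)*(k - 5)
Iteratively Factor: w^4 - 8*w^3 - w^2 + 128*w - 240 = (w - 3)*(w^3 - 5*w^2 - 16*w + 80) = (w - 5)*(w - 3)*(w^2 - 16) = (w - 5)*(w - 3)*(w + 4)*(w - 4)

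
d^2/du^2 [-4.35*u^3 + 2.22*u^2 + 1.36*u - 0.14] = 4.44 - 26.1*u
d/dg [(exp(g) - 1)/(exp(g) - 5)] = -4*exp(g)/(exp(g) - 5)^2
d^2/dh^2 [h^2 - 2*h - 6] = 2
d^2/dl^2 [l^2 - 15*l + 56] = 2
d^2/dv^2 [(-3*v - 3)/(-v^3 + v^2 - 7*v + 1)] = 6*((v + 1)*(3*v^2 - 2*v + 7)^2 + (-3*v^2 + 2*v - (v + 1)*(3*v - 1) - 7)*(v^3 - v^2 + 7*v - 1))/(v^3 - v^2 + 7*v - 1)^3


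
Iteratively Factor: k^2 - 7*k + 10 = (k - 5)*(k - 2)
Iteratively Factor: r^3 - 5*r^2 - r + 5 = (r + 1)*(r^2 - 6*r + 5) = (r - 5)*(r + 1)*(r - 1)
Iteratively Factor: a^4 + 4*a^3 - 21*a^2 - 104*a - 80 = (a + 4)*(a^3 - 21*a - 20) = (a - 5)*(a + 4)*(a^2 + 5*a + 4) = (a - 5)*(a + 1)*(a + 4)*(a + 4)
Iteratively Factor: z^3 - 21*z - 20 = (z + 4)*(z^2 - 4*z - 5) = (z - 5)*(z + 4)*(z + 1)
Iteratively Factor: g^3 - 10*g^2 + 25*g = (g)*(g^2 - 10*g + 25) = g*(g - 5)*(g - 5)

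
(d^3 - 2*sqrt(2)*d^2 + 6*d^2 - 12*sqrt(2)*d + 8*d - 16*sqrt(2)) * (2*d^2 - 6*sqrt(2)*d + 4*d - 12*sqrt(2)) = 2*d^5 - 10*sqrt(2)*d^4 + 16*d^4 - 80*sqrt(2)*d^3 + 64*d^3 - 200*sqrt(2)*d^2 + 224*d^2 - 160*sqrt(2)*d + 480*d + 384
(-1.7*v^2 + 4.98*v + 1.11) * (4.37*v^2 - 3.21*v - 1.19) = -7.429*v^4 + 27.2196*v^3 - 9.1121*v^2 - 9.4893*v - 1.3209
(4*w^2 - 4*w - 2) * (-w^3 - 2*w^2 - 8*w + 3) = -4*w^5 - 4*w^4 - 22*w^3 + 48*w^2 + 4*w - 6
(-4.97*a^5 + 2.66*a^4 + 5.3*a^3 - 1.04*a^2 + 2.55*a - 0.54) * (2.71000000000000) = -13.4687*a^5 + 7.2086*a^4 + 14.363*a^3 - 2.8184*a^2 + 6.9105*a - 1.4634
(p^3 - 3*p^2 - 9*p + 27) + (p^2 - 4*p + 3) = p^3 - 2*p^2 - 13*p + 30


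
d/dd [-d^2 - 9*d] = -2*d - 9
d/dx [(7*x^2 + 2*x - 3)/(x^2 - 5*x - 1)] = (-37*x^2 - 8*x - 17)/(x^4 - 10*x^3 + 23*x^2 + 10*x + 1)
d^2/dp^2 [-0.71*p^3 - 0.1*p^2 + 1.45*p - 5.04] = -4.26*p - 0.2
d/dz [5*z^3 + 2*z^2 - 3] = z*(15*z + 4)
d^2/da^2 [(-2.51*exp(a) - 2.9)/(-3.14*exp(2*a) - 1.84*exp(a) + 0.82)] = (24.747596*exp(4*a) + 99.869584*exp(3*a) + 89.041608*exp(2*a) + 43.473008*exp(a) + 6.063244)*exp(a)/(30.959144*exp(6*a) + 54.424992*exp(5*a) + 7.637736*exp(4*a) - 22.196288*exp(3*a) - 1.994568*exp(2*a) + 3.711648*exp(a) - 0.551368)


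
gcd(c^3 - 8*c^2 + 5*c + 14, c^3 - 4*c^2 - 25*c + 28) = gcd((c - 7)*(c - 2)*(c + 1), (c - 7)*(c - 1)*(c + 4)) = c - 7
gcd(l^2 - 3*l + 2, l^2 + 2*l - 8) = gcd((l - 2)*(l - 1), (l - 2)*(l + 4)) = l - 2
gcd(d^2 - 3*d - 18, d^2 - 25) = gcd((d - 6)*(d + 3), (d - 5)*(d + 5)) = 1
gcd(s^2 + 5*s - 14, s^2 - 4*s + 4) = s - 2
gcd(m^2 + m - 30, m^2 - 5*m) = m - 5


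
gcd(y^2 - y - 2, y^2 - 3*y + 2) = y - 2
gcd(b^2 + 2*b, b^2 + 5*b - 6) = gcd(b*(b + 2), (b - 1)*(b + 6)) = 1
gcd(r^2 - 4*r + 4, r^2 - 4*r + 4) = r^2 - 4*r + 4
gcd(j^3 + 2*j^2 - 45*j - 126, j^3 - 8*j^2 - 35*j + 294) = j^2 - j - 42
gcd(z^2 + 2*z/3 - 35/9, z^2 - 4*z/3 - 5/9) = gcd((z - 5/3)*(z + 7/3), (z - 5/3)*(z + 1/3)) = z - 5/3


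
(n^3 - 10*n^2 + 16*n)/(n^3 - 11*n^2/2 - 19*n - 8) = 2*n*(n - 2)/(2*n^2 + 5*n + 2)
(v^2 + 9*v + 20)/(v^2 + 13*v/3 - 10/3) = 3*(v + 4)/(3*v - 2)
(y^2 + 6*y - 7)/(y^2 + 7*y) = (y - 1)/y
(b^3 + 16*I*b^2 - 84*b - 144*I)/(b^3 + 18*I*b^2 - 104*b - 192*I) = (b + 6*I)/(b + 8*I)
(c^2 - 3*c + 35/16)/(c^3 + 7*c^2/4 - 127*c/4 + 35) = (c - 7/4)/(c^2 + 3*c - 28)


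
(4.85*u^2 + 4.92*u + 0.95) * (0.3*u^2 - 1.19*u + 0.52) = 1.455*u^4 - 4.2955*u^3 - 3.0478*u^2 + 1.4279*u + 0.494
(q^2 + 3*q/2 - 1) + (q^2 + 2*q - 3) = 2*q^2 + 7*q/2 - 4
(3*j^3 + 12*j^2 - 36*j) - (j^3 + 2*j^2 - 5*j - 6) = 2*j^3 + 10*j^2 - 31*j + 6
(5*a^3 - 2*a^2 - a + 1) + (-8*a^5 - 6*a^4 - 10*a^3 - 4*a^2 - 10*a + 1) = -8*a^5 - 6*a^4 - 5*a^3 - 6*a^2 - 11*a + 2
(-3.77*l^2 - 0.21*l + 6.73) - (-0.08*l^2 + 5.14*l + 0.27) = -3.69*l^2 - 5.35*l + 6.46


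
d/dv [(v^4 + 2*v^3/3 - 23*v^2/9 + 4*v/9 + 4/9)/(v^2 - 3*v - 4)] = (18*v^5 - 75*v^4 - 180*v^3 - 7*v^2 + 176*v - 4)/(9*(v^4 - 6*v^3 + v^2 + 24*v + 16))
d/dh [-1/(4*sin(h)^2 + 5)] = 4*sin(2*h)/(7 - 2*cos(2*h))^2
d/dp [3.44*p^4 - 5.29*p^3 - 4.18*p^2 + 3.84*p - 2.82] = 13.76*p^3 - 15.87*p^2 - 8.36*p + 3.84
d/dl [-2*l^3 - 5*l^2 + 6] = 2*l*(-3*l - 5)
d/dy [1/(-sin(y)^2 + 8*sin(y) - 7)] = 2*(sin(y) - 4)*cos(y)/(sin(y)^2 - 8*sin(y) + 7)^2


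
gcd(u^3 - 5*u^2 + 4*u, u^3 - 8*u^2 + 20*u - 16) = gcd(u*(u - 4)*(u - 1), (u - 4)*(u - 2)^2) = u - 4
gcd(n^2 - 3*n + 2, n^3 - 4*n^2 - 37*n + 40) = n - 1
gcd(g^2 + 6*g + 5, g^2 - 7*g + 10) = 1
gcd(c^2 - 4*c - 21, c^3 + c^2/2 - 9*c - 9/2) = c + 3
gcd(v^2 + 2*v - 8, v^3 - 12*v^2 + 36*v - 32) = v - 2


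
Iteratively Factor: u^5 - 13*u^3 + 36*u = (u)*(u^4 - 13*u^2 + 36) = u*(u - 2)*(u^3 + 2*u^2 - 9*u - 18) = u*(u - 2)*(u + 3)*(u^2 - u - 6) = u*(u - 2)*(u + 2)*(u + 3)*(u - 3)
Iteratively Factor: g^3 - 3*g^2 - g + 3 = (g - 3)*(g^2 - 1) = (g - 3)*(g + 1)*(g - 1)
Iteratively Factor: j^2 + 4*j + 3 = (j + 1)*(j + 3)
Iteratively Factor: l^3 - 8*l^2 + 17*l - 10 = (l - 5)*(l^2 - 3*l + 2) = (l - 5)*(l - 1)*(l - 2)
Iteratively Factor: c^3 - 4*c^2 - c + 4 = (c - 1)*(c^2 - 3*c - 4) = (c - 4)*(c - 1)*(c + 1)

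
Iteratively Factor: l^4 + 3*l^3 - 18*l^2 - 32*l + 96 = (l + 4)*(l^3 - l^2 - 14*l + 24) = (l - 2)*(l + 4)*(l^2 + l - 12) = (l - 2)*(l + 4)^2*(l - 3)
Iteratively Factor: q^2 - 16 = (q - 4)*(q + 4)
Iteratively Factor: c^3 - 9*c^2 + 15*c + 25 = (c + 1)*(c^2 - 10*c + 25) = (c - 5)*(c + 1)*(c - 5)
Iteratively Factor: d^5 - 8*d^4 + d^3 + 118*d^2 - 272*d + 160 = (d - 5)*(d^4 - 3*d^3 - 14*d^2 + 48*d - 32) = (d - 5)*(d - 2)*(d^3 - d^2 - 16*d + 16) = (d - 5)*(d - 2)*(d + 4)*(d^2 - 5*d + 4) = (d - 5)*(d - 2)*(d - 1)*(d + 4)*(d - 4)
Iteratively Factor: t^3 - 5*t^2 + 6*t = (t)*(t^2 - 5*t + 6) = t*(t - 3)*(t - 2)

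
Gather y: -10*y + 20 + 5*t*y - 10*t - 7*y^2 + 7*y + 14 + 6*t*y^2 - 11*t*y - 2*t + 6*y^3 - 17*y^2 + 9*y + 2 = -12*t + 6*y^3 + y^2*(6*t - 24) + y*(6 - 6*t) + 36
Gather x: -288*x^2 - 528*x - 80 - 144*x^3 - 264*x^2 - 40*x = -144*x^3 - 552*x^2 - 568*x - 80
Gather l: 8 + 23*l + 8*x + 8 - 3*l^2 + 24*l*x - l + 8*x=-3*l^2 + l*(24*x + 22) + 16*x + 16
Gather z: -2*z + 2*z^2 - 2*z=2*z^2 - 4*z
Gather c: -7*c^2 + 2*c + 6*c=-7*c^2 + 8*c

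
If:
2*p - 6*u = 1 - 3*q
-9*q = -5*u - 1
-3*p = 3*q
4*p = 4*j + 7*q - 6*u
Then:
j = -59/196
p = -1/49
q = 1/49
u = -8/49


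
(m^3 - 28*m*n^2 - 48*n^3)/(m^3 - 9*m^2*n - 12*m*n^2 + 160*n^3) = (m^2 - 4*m*n - 12*n^2)/(m^2 - 13*m*n + 40*n^2)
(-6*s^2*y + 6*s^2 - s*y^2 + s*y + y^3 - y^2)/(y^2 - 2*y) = (-6*s^2*y + 6*s^2 - s*y^2 + s*y + y^3 - y^2)/(y*(y - 2))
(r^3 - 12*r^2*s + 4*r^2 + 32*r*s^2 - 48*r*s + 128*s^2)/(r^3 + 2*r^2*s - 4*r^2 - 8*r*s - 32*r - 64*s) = (r^2 - 12*r*s + 32*s^2)/(r^2 + 2*r*s - 8*r - 16*s)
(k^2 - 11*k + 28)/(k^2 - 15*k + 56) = (k - 4)/(k - 8)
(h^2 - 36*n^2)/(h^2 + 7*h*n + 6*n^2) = (h - 6*n)/(h + n)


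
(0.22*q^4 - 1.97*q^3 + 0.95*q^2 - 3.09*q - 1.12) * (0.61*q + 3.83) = 0.1342*q^5 - 0.3591*q^4 - 6.9656*q^3 + 1.7536*q^2 - 12.5179*q - 4.2896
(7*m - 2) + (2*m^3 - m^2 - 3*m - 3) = 2*m^3 - m^2 + 4*m - 5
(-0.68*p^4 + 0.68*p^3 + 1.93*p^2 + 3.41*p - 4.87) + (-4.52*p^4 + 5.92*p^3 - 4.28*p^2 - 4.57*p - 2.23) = -5.2*p^4 + 6.6*p^3 - 2.35*p^2 - 1.16*p - 7.1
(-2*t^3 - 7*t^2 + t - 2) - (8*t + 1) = -2*t^3 - 7*t^2 - 7*t - 3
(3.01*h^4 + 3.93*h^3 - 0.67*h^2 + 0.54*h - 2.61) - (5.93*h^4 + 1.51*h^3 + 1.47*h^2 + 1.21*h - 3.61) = -2.92*h^4 + 2.42*h^3 - 2.14*h^2 - 0.67*h + 1.0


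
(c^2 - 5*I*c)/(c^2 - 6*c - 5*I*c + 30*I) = c/(c - 6)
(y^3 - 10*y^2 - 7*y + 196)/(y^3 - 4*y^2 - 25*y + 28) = (y - 7)/(y - 1)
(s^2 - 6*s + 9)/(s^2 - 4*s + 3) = (s - 3)/(s - 1)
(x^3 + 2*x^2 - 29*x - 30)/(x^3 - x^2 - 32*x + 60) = (x + 1)/(x - 2)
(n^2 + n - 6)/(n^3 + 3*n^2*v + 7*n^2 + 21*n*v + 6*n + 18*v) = (n^2 + n - 6)/(n^3 + 3*n^2*v + 7*n^2 + 21*n*v + 6*n + 18*v)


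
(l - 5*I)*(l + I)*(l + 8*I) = l^3 + 4*I*l^2 + 37*l + 40*I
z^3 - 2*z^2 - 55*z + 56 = (z - 8)*(z - 1)*(z + 7)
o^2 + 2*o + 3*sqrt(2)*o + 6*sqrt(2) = (o + 2)*(o + 3*sqrt(2))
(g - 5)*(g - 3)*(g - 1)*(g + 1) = g^4 - 8*g^3 + 14*g^2 + 8*g - 15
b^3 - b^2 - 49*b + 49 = (b - 7)*(b - 1)*(b + 7)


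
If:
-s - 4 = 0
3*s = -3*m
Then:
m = 4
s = -4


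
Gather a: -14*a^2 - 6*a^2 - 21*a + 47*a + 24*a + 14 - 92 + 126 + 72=-20*a^2 + 50*a + 120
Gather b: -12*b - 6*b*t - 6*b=b*(-6*t - 18)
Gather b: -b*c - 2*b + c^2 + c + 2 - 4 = b*(-c - 2) + c^2 + c - 2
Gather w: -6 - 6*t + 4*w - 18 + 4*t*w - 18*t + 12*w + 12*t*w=-24*t + w*(16*t + 16) - 24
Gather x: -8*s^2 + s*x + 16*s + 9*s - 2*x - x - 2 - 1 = -8*s^2 + 25*s + x*(s - 3) - 3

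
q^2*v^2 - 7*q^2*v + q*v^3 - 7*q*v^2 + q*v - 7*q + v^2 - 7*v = (q + v)*(v - 7)*(q*v + 1)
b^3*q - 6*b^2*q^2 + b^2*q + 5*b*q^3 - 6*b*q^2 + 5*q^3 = (b - 5*q)*(b - q)*(b*q + q)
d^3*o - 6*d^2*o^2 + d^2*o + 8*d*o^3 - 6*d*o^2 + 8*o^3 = (d - 4*o)*(d - 2*o)*(d*o + o)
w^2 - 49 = (w - 7)*(w + 7)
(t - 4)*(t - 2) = t^2 - 6*t + 8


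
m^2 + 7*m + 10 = (m + 2)*(m + 5)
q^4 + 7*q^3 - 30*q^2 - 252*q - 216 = (q - 6)*(q + 1)*(q + 6)^2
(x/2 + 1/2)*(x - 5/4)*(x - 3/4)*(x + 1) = x^4/2 - 33*x^2/32 - x/16 + 15/32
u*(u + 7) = u^2 + 7*u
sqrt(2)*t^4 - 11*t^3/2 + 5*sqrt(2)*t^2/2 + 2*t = t*(t - 2*sqrt(2))*(t - sqrt(2))*(sqrt(2)*t + 1/2)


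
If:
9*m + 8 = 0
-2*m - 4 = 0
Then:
No Solution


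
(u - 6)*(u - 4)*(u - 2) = u^3 - 12*u^2 + 44*u - 48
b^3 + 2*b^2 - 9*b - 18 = (b - 3)*(b + 2)*(b + 3)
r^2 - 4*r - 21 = (r - 7)*(r + 3)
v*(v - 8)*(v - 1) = v^3 - 9*v^2 + 8*v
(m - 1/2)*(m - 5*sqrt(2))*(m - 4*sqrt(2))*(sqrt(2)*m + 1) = sqrt(2)*m^4 - 17*m^3 - sqrt(2)*m^3/2 + 17*m^2/2 + 31*sqrt(2)*m^2 - 31*sqrt(2)*m/2 + 40*m - 20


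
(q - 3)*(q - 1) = q^2 - 4*q + 3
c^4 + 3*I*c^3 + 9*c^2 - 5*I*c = c*(c - I)^2*(c + 5*I)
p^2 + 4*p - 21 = (p - 3)*(p + 7)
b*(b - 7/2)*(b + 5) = b^3 + 3*b^2/2 - 35*b/2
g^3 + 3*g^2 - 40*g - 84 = (g - 6)*(g + 2)*(g + 7)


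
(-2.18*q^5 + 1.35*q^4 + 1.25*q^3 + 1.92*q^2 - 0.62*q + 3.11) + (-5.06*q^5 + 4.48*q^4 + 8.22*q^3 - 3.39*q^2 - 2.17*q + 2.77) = -7.24*q^5 + 5.83*q^4 + 9.47*q^3 - 1.47*q^2 - 2.79*q + 5.88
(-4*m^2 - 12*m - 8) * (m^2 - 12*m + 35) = -4*m^4 + 36*m^3 - 4*m^2 - 324*m - 280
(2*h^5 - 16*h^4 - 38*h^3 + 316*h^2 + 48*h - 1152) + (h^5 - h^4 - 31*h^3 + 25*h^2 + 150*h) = 3*h^5 - 17*h^4 - 69*h^3 + 341*h^2 + 198*h - 1152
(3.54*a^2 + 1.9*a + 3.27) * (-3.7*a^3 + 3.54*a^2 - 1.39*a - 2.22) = -13.098*a^5 + 5.5016*a^4 - 10.2936*a^3 + 1.076*a^2 - 8.7633*a - 7.2594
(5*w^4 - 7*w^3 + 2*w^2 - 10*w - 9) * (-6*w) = -30*w^5 + 42*w^4 - 12*w^3 + 60*w^2 + 54*w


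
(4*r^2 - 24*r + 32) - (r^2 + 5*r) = 3*r^2 - 29*r + 32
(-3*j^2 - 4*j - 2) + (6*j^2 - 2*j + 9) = 3*j^2 - 6*j + 7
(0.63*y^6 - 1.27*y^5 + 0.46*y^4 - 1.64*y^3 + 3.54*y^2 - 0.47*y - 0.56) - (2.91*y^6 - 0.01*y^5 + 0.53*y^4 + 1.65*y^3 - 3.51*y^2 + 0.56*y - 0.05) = -2.28*y^6 - 1.26*y^5 - 0.07*y^4 - 3.29*y^3 + 7.05*y^2 - 1.03*y - 0.51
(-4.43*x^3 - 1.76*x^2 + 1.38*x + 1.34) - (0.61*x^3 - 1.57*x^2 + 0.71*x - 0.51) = -5.04*x^3 - 0.19*x^2 + 0.67*x + 1.85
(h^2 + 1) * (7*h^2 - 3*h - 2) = 7*h^4 - 3*h^3 + 5*h^2 - 3*h - 2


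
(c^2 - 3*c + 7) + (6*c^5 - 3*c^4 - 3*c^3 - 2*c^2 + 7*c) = 6*c^5 - 3*c^4 - 3*c^3 - c^2 + 4*c + 7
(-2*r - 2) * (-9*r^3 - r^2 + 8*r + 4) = 18*r^4 + 20*r^3 - 14*r^2 - 24*r - 8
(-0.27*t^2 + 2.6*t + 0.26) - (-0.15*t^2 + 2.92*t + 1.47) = -0.12*t^2 - 0.32*t - 1.21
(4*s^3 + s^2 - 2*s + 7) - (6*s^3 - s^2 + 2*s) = -2*s^3 + 2*s^2 - 4*s + 7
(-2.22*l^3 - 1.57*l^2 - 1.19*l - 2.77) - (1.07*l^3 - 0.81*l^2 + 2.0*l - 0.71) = -3.29*l^3 - 0.76*l^2 - 3.19*l - 2.06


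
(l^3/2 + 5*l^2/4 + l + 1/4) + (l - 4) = l^3/2 + 5*l^2/4 + 2*l - 15/4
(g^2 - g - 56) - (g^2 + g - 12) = -2*g - 44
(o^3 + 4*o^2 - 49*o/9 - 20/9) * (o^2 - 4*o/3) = o^5 + 8*o^4/3 - 97*o^3/9 + 136*o^2/27 + 80*o/27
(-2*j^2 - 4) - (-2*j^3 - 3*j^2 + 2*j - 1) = 2*j^3 + j^2 - 2*j - 3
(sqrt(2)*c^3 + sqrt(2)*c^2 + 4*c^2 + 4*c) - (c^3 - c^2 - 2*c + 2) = -c^3 + sqrt(2)*c^3 + sqrt(2)*c^2 + 5*c^2 + 6*c - 2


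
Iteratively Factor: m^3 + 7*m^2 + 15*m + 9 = (m + 1)*(m^2 + 6*m + 9) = (m + 1)*(m + 3)*(m + 3)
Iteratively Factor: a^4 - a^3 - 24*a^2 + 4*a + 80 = (a + 2)*(a^3 - 3*a^2 - 18*a + 40) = (a - 2)*(a + 2)*(a^2 - a - 20) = (a - 5)*(a - 2)*(a + 2)*(a + 4)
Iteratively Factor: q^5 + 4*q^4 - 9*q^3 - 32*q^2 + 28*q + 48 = (q + 3)*(q^4 + q^3 - 12*q^2 + 4*q + 16) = (q - 2)*(q + 3)*(q^3 + 3*q^2 - 6*q - 8) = (q - 2)^2*(q + 3)*(q^2 + 5*q + 4) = (q - 2)^2*(q + 3)*(q + 4)*(q + 1)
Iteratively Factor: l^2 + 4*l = (l)*(l + 4)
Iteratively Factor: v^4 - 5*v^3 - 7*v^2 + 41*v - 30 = (v + 3)*(v^3 - 8*v^2 + 17*v - 10) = (v - 5)*(v + 3)*(v^2 - 3*v + 2) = (v - 5)*(v - 2)*(v + 3)*(v - 1)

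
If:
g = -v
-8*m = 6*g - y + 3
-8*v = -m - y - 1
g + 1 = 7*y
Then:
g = -44/415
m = -116/415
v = 44/415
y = 53/415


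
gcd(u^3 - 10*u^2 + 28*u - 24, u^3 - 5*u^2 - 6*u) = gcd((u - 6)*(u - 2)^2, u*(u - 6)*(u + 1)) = u - 6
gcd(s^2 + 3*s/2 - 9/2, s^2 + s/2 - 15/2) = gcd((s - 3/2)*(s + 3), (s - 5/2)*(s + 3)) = s + 3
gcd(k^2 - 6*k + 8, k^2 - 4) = k - 2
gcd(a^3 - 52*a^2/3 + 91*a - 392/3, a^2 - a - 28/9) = a - 7/3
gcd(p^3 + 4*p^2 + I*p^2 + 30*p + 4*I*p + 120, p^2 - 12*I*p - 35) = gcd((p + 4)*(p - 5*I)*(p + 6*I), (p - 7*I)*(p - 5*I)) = p - 5*I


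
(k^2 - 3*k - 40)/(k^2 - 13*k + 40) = (k + 5)/(k - 5)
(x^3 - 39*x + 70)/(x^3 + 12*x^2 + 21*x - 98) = (x - 5)/(x + 7)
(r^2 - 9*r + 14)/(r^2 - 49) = (r - 2)/(r + 7)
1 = 1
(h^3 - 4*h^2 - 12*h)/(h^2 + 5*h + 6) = h*(h - 6)/(h + 3)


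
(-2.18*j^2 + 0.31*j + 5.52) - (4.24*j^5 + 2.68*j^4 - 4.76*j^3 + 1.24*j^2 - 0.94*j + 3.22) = -4.24*j^5 - 2.68*j^4 + 4.76*j^3 - 3.42*j^2 + 1.25*j + 2.3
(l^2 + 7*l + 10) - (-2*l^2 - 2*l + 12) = 3*l^2 + 9*l - 2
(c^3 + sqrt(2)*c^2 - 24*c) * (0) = 0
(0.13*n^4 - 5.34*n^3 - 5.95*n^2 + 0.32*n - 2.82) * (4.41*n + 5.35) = 0.5733*n^5 - 22.8539*n^4 - 54.8085*n^3 - 30.4213*n^2 - 10.7242*n - 15.087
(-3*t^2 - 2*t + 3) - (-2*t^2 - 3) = -t^2 - 2*t + 6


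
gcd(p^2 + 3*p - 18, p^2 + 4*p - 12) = p + 6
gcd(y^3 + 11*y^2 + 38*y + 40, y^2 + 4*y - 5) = y + 5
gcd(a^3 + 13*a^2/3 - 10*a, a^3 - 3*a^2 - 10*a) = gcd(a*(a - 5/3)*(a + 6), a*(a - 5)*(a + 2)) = a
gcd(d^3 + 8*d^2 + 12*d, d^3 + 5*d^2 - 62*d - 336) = d + 6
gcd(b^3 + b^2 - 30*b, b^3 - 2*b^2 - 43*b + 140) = b - 5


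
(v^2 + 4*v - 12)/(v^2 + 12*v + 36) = (v - 2)/(v + 6)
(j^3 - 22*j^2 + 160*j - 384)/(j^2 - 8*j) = j - 14 + 48/j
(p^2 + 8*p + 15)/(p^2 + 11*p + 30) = (p + 3)/(p + 6)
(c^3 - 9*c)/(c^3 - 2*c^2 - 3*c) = (c + 3)/(c + 1)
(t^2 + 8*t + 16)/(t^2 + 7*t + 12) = (t + 4)/(t + 3)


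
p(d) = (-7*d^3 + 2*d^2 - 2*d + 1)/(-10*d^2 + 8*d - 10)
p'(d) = (20*d - 8)*(-7*d^3 + 2*d^2 - 2*d + 1)/(-10*d^2 + 8*d - 10)^2 + (-21*d^2 + 4*d - 2)/(-10*d^2 + 8*d - 10) = (35*d^4 - 56*d^3 + 103*d^2 - 10*d + 6)/(2*(25*d^4 - 40*d^3 + 66*d^2 - 40*d + 25))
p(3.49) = 2.69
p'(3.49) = 0.75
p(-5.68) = -3.60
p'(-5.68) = 0.70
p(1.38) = 0.91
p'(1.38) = 1.04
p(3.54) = 2.72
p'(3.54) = 0.75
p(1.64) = 1.17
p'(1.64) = 0.97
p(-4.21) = -2.57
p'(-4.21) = 0.70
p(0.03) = -0.10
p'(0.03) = 0.12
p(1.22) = 0.74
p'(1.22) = 1.08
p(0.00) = -0.10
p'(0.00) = 0.12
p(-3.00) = -1.73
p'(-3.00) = 0.69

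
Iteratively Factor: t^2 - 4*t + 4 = (t - 2)*(t - 2)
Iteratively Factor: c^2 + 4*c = (c + 4)*(c)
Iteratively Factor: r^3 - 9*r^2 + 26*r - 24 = (r - 3)*(r^2 - 6*r + 8) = (r - 3)*(r - 2)*(r - 4)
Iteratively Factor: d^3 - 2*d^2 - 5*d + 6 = (d + 2)*(d^2 - 4*d + 3) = (d - 1)*(d + 2)*(d - 3)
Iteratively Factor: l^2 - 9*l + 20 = (l - 5)*(l - 4)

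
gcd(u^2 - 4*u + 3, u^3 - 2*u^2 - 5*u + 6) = u^2 - 4*u + 3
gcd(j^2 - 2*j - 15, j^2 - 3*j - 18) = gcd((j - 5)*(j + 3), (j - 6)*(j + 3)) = j + 3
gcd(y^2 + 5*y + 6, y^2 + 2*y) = y + 2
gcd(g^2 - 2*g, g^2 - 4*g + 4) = g - 2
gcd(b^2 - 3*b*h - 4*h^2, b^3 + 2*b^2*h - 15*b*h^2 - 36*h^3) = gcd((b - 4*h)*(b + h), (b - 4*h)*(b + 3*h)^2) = b - 4*h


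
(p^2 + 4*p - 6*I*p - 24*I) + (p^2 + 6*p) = 2*p^2 + 10*p - 6*I*p - 24*I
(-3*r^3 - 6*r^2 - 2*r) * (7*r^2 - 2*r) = -21*r^5 - 36*r^4 - 2*r^3 + 4*r^2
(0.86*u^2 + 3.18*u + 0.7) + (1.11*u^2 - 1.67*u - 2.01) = 1.97*u^2 + 1.51*u - 1.31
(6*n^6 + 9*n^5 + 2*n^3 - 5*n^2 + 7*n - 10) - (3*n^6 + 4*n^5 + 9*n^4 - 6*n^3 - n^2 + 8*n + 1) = 3*n^6 + 5*n^5 - 9*n^4 + 8*n^3 - 4*n^2 - n - 11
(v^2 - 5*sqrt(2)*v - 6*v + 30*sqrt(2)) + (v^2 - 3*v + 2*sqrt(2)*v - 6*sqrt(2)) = 2*v^2 - 9*v - 3*sqrt(2)*v + 24*sqrt(2)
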